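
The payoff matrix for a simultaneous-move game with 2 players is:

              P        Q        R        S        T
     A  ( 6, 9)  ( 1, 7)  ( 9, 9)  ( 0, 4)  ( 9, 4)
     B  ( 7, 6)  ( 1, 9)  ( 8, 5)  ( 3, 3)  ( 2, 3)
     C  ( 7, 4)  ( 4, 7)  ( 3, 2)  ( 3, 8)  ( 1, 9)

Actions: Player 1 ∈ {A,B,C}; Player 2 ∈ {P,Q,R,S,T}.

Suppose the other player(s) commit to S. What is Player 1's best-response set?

P1 best: {B,C}

u_1(A vs S) = 0
u_1(B vs S) = 3
u_1(C vs S) = 3
max payoff 3 at {B,C}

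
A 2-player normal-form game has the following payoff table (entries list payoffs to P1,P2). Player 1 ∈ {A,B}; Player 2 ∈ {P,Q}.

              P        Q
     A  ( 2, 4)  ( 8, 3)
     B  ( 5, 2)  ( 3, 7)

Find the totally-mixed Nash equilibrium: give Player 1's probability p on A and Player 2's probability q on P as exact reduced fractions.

(p,q) = (5/6, 5/8)

P1 indiff ⇒ q·2+(1-q)·8 = q·5+(1-q)·3 ⇒ q(-3) = (1-q)(-5) ⇒ q = 5/8
P2 indiff ⇒ p·4+(1-p)·2 = p·3+(1-p)·7 ⇒ p(1) = (1-p)(5) ⇒ p = 5/6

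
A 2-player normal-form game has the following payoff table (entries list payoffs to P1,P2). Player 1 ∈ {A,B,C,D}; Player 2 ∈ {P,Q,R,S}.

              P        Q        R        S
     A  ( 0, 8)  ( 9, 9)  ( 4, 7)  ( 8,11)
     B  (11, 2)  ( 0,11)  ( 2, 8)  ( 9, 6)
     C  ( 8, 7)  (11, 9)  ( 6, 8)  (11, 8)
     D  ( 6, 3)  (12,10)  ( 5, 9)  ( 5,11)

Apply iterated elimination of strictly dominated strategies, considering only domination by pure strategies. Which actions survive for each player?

P1 drop A (C beats it: P:8>0 Q:11>9 R:6>4 S:11>8)
P2 drop P (Q beats it: B:11>2 C:9>7 D:10>3)
P1 drop B (C beats it: Q:11>0 R:6>2 S:11>9)
P2 drop R (Q beats it: C:9>8 D:10>9)
P1→{C,D} P2→{Q,S}

IESDS → P1:{C,D} P2:{Q,S}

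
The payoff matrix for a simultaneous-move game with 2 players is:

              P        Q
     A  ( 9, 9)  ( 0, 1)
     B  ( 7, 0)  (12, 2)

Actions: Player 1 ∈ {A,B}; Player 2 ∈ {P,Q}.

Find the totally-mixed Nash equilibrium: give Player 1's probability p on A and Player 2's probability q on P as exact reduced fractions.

P1 indiff ⇒ q·9+(1-q)·0 = q·7+(1-q)·12 ⇒ q(2) = (1-q)(12) ⇒ q = 6/7
P2 indiff ⇒ p·9+(1-p)·0 = p·1+(1-p)·2 ⇒ p(8) = (1-p)(2) ⇒ p = 1/5

p=1/5, q=6/7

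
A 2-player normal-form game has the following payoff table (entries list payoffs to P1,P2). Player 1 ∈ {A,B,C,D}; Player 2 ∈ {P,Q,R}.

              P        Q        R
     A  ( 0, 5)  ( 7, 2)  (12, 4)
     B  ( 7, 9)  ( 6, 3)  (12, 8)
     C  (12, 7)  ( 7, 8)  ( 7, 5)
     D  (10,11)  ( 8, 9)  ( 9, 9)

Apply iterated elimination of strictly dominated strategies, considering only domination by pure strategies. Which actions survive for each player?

Remaining: P1:{C,D} P2:{P,Q}

P2 drop R (P beats it: A:5>4 B:9>8 C:7>5 D:11>9)
P1 drop A (D beats it: P:10>0 Q:8>7)
P1 drop B (C beats it: P:12>7 Q:7>6)
P1→{C,D} P2→{P,Q}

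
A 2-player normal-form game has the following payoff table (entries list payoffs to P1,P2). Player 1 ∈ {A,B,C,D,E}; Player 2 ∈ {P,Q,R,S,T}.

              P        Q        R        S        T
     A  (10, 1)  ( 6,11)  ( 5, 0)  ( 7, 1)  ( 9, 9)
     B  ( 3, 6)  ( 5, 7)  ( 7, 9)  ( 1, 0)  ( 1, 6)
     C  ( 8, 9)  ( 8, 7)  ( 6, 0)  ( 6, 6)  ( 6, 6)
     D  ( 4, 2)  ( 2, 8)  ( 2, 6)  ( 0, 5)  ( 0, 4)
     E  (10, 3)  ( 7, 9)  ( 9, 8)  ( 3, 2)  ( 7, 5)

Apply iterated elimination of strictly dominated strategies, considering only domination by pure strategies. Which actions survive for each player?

P1 drop B (E beats it: P:10>3 Q:7>5 R:9>7 S:3>1 T:7>1)
P1 drop D (A beats it: P:10>4 Q:6>2 R:5>2 S:7>0 T:9>0)
P2 drop R (Q beats it: A:11>0 C:7>0 E:9>8)
P2 drop S (Q beats it: A:11>1 C:7>6 E:9>2)
P2 drop T (Q beats it: A:11>9 C:7>6 E:9>5)
P1→{A,C,E} P2→{P,Q}

Survivors P1:{A,C,E} P2:{P,Q}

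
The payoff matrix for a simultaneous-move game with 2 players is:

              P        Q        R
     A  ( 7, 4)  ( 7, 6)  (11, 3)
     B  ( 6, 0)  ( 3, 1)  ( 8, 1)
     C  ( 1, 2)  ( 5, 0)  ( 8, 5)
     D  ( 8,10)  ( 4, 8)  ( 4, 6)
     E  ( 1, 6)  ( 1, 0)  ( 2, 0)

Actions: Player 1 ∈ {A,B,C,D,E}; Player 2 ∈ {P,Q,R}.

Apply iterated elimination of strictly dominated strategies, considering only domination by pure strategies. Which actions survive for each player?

P1 drop B (A beats it: P:7>6 Q:7>3 R:11>8)
P1 drop C (A beats it: P:7>1 Q:7>5 R:11>8)
P1 drop E (A beats it: P:7>1 Q:7>1 R:11>2)
P2 drop R (P beats it: A:4>3 D:10>6)
P1→{A,D} P2→{P,Q}

Survivors P1:{A,D} P2:{P,Q}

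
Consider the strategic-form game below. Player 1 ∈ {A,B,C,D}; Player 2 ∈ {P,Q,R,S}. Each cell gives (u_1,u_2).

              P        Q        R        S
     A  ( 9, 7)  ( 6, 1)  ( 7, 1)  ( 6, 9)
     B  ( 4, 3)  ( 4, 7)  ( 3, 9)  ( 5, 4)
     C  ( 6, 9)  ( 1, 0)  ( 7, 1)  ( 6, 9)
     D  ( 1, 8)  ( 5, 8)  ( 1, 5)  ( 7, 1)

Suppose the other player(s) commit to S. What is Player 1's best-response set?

P1 best: {D}

u_1(A vs S) = 6
u_1(B vs S) = 5
u_1(C vs S) = 6
u_1(D vs S) = 7
max payoff 7 at {D}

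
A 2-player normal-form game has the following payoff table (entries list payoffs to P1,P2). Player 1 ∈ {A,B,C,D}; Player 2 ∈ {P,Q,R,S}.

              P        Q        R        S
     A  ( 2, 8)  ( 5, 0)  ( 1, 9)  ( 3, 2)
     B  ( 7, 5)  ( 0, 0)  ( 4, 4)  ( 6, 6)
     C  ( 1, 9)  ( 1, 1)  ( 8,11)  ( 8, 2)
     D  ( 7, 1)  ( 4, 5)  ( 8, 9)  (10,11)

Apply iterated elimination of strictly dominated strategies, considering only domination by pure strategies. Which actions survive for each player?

P2 drop Q (R beats it: A:9>0 B:4>0 C:11>1 D:9>5)
P1 drop A (B beats it: P:7>2 R:4>1 S:6>3)
P1→{B,C,D} P2→{P,R,S}

Remaining: P1:{B,C,D} P2:{P,R,S}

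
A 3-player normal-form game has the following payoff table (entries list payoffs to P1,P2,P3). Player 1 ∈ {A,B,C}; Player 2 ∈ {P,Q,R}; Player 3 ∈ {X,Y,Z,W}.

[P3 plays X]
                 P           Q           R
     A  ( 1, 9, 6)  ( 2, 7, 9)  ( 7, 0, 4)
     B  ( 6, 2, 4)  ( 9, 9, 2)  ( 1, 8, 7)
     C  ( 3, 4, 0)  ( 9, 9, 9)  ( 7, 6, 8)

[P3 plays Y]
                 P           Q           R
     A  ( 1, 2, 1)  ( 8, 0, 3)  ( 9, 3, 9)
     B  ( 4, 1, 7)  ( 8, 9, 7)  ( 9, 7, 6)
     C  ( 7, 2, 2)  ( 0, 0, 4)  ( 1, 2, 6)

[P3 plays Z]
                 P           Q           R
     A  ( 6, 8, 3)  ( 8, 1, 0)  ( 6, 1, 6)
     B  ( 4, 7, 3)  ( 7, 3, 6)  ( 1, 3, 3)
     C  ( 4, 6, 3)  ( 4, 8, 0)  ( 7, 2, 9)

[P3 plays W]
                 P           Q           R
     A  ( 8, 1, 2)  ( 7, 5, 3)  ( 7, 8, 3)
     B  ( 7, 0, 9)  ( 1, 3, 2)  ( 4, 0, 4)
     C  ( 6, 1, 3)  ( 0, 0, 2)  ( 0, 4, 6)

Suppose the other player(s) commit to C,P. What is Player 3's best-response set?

P3 best: {Z,W}

u_3(X vs C,P) = 0
u_3(Y vs C,P) = 2
u_3(Z vs C,P) = 3
u_3(W vs C,P) = 3
max payoff 3 at {Z,W}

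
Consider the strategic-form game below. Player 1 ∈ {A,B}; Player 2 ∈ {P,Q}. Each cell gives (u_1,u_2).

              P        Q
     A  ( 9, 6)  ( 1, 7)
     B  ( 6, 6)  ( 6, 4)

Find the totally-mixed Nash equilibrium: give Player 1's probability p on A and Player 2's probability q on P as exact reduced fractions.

(p,q) = (2/3, 5/8)

P1 indiff ⇒ q·9+(1-q)·1 = q·6+(1-q)·6 ⇒ q(3) = (1-q)(5) ⇒ q = 5/8
P2 indiff ⇒ p·6+(1-p)·6 = p·7+(1-p)·4 ⇒ p(-1) = (1-p)(-2) ⇒ p = 2/3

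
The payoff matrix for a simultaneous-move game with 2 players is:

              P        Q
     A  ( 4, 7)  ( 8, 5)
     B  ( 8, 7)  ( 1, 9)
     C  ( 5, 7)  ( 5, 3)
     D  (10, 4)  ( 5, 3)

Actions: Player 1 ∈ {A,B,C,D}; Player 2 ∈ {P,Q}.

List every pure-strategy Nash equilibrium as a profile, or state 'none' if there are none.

Nash profiles: (D,P)

(A,P): not NE [P1→D gives 10>4]
(A,Q): not NE [P2→P gives 7>5]
(B,P): not NE [P1→D gives 10>8; P2→Q gives 9>7]
(B,Q): not NE [P1→A gives 8>1]
(C,P): not NE [P1→D gives 10>5]
(C,Q): not NE [P1→A gives 8>5; P2→P gives 7>3]
(D,P): NE
(D,Q): not NE [P1→A gives 8>5; P2→P gives 4>3]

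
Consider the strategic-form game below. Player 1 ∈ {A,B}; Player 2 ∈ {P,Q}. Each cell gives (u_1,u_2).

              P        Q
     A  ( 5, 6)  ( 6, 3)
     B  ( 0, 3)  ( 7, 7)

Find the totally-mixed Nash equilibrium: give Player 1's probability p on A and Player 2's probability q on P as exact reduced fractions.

P1 indiff ⇒ q·5+(1-q)·6 = q·0+(1-q)·7 ⇒ q(5) = (1-q)(1) ⇒ q = 1/6
P2 indiff ⇒ p·6+(1-p)·3 = p·3+(1-p)·7 ⇒ p(3) = (1-p)(4) ⇒ p = 4/7

p=4/7, q=1/6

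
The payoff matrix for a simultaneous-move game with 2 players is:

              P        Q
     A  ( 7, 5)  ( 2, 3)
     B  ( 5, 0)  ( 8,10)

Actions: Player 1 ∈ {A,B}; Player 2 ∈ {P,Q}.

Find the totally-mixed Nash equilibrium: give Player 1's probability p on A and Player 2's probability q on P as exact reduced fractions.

P1 indiff ⇒ q·7+(1-q)·2 = q·5+(1-q)·8 ⇒ q(2) = (1-q)(6) ⇒ q = 3/4
P2 indiff ⇒ p·5+(1-p)·0 = p·3+(1-p)·10 ⇒ p(2) = (1-p)(10) ⇒ p = 5/6

(p,q) = (5/6, 3/4)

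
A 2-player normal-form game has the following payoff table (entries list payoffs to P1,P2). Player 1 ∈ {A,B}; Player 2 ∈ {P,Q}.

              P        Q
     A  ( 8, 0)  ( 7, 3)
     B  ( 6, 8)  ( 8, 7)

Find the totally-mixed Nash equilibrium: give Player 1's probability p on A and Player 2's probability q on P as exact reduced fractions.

P1 mixes 1/4 on A; P2 mixes 1/3 on P

P1 indiff ⇒ q·8+(1-q)·7 = q·6+(1-q)·8 ⇒ q(2) = (1-q)(1) ⇒ q = 1/3
P2 indiff ⇒ p·0+(1-p)·8 = p·3+(1-p)·7 ⇒ p(-3) = (1-p)(-1) ⇒ p = 1/4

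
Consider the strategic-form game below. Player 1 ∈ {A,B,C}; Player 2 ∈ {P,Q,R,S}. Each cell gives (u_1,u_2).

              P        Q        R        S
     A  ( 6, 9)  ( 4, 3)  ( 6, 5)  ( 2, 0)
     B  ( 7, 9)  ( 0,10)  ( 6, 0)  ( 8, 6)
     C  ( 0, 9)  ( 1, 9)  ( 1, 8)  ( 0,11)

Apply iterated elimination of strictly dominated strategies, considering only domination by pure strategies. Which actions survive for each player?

Remaining: P1:{A,B} P2:{P,Q}

P1 drop C (A beats it: P:6>0 Q:4>1 R:6>1 S:2>0)
P2 drop R (P beats it: A:9>5 B:9>0)
P2 drop S (P beats it: A:9>0 B:9>6)
P1→{A,B} P2→{P,Q}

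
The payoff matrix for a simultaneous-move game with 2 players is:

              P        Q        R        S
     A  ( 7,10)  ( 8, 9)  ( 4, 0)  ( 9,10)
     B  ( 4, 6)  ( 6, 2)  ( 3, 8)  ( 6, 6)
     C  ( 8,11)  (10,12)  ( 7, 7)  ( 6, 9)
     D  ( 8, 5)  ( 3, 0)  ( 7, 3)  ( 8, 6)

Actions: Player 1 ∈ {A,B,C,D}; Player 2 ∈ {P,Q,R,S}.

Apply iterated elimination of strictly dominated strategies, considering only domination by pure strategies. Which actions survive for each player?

Survivors P1:{A,C,D} P2:{P,Q,S}

P1 drop B (A beats it: P:7>4 Q:8>6 R:4>3 S:9>6)
P2 drop R (P beats it: A:10>0 C:11>7 D:5>3)
P1→{A,C,D} P2→{P,Q,S}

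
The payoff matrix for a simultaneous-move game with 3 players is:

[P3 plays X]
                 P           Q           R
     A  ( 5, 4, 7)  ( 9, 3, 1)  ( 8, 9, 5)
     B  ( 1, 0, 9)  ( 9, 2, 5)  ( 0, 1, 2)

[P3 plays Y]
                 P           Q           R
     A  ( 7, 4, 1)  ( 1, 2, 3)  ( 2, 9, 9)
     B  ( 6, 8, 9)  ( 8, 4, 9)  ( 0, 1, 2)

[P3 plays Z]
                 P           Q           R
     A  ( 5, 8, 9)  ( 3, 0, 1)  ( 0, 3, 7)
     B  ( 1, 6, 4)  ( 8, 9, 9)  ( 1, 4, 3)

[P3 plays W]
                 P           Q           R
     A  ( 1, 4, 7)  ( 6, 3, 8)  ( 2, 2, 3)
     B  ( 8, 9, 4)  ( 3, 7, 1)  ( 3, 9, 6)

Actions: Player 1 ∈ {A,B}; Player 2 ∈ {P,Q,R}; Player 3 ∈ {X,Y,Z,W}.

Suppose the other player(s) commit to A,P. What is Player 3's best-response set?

u_3(X vs A,P) = 7
u_3(Y vs A,P) = 1
u_3(Z vs A,P) = 9
u_3(W vs A,P) = 7
max payoff 9 at {Z}

BR_3 = {Z}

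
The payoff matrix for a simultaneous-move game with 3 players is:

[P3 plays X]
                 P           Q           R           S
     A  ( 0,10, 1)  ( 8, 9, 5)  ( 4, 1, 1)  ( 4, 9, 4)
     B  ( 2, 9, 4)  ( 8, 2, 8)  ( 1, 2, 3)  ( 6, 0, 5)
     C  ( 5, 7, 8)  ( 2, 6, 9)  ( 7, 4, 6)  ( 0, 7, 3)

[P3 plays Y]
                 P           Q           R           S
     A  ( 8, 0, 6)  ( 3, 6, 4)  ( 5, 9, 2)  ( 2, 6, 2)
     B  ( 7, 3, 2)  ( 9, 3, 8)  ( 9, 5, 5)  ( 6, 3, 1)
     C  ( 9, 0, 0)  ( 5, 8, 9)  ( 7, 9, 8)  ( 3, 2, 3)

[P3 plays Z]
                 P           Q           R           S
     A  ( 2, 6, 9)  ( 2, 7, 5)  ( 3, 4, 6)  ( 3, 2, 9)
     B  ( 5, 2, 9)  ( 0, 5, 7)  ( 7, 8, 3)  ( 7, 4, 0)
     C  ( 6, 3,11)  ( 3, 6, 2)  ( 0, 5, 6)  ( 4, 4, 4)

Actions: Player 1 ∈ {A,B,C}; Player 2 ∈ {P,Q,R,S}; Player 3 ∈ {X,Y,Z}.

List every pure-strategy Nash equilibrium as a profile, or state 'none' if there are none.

Nash profiles: (B,R,Y)

(A,P,X): not NE [P1→C gives 5>0; P3→Z gives 9>1]
(A,P,Y): not NE [P1→C gives 9>8; P2→R gives 9>0; P3→Z gives 9>6]
(A,P,Z): not NE [P1→C gives 6>2; P2→Q gives 7>6]
(A,Q,X): not NE [P2→P gives 10>9]
(A,Q,Y): not NE [P1→B gives 9>3; P2→R gives 9>6; P3→Z gives 5>4]
(A,Q,Z): not NE [P1→C gives 3>2]
(A,R,X): not NE [P1→C gives 7>4; P2→P gives 10>1; P3→Z gives 6>1]
(A,R,Y): not NE [P1→B gives 9>5; P3→Z gives 6>2]
(A,R,Z): not NE [P1→B gives 7>3; P2→Q gives 7>4]
(A,S,X): not NE [P1→B gives 6>4; P2→P gives 10>9; P3→Z gives 9>4]
(A,S,Y): not NE [P1→B gives 6>2; P2→R gives 9>6; P3→Z gives 9>2]
(A,S,Z): not NE [P1→B gives 7>3; P2→Q gives 7>2]
(B,P,X): not NE [P1→C gives 5>2; P3→Z gives 9>4]
(B,P,Y): not NE [P1→C gives 9>7; P2→R gives 5>3; P3→Z gives 9>2]
(B,P,Z): not NE [P1→C gives 6>5; P2→R gives 8>2]
(B,Q,X): not NE [P2→P gives 9>2]
(B,Q,Y): not NE [P2→R gives 5>3]
(B,Q,Z): not NE [P1→C gives 3>0; P2→R gives 8>5; P3→Y gives 8>7]
(B,R,X): not NE [P1→C gives 7>1; P2→P gives 9>2; P3→Y gives 5>3]
(B,R,Y): NE
(B,R,Z): not NE [P3→Y gives 5>3]
(B,S,X): not NE [P2→P gives 9>0]
(B,S,Y): not NE [P2→R gives 5>3; P3→X gives 5>1]
(B,S,Z): not NE [P2→R gives 8>4; P3→X gives 5>0]
(C,P,X): not NE [P3→Z gives 11>8]
(C,P,Y): not NE [P2→R gives 9>0; P3→Z gives 11>0]
(C,P,Z): not NE [P2→Q gives 6>3]
(C,Q,X): not NE [P1→B gives 8>2; P2→S gives 7>6]
(C,Q,Y): not NE [P1→B gives 9>5; P2→R gives 9>8]
(C,Q,Z): not NE [P3→Y gives 9>2]
(C,R,X): not NE [P2→S gives 7>4; P3→Y gives 8>6]
(C,R,Y): not NE [P1→B gives 9>7]
(C,R,Z): not NE [P1→B gives 7>0; P2→Q gives 6>5; P3→Y gives 8>6]
(C,S,X): not NE [P1→B gives 6>0; P3→Z gives 4>3]
(C,S,Y): not NE [P1→B gives 6>3; P2→R gives 9>2; P3→Z gives 4>3]
(C,S,Z): not NE [P1→B gives 7>4; P2→Q gives 6>4]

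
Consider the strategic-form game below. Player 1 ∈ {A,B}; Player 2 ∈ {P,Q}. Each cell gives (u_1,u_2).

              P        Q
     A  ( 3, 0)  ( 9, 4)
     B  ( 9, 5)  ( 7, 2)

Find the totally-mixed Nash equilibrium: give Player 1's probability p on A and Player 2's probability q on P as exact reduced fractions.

P1 indiff ⇒ q·3+(1-q)·9 = q·9+(1-q)·7 ⇒ q(-6) = (1-q)(-2) ⇒ q = 1/4
P2 indiff ⇒ p·0+(1-p)·5 = p·4+(1-p)·2 ⇒ p(-4) = (1-p)(-3) ⇒ p = 3/7

P1 mixes 3/7 on A; P2 mixes 1/4 on P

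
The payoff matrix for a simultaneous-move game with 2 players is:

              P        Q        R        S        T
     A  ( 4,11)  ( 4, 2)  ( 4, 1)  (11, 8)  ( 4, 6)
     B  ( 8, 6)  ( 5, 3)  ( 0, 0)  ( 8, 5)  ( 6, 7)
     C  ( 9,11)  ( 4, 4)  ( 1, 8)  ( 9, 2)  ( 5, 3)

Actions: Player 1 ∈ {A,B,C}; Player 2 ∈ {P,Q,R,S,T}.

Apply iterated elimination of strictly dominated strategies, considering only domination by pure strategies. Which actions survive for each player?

P2 drop Q (P beats it: A:11>2 B:6>3 C:11>4)
P2 drop R (P beats it: A:11>1 B:6>0 C:11>8)
P2 drop S (P beats it: A:11>8 B:6>5 C:11>2)
P1 drop A (B beats it: P:8>4 T:6>4)
P1→{B,C} P2→{P,T}

Remaining: P1:{B,C} P2:{P,T}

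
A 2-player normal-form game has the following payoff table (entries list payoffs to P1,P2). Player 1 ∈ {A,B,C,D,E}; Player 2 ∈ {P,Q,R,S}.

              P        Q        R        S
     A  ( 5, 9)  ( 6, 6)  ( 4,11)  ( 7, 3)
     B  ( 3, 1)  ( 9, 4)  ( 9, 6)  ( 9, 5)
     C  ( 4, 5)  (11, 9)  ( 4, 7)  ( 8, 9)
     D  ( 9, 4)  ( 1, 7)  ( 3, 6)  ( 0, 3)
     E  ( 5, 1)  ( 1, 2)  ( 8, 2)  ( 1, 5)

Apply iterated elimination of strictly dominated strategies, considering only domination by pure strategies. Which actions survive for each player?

P2 drop P (R beats it: A:11>9 B:6>1 C:7>5 D:6>4 E:2>1)
P1 drop A (B beats it: Q:9>6 R:9>4 S:9>7)
P1 drop D (B beats it: Q:9>1 R:9>3 S:9>0)
P1 drop E (B beats it: Q:9>1 R:9>8 S:9>1)
P1→{B,C} P2→{Q,R,S}

Survivors P1:{B,C} P2:{Q,R,S}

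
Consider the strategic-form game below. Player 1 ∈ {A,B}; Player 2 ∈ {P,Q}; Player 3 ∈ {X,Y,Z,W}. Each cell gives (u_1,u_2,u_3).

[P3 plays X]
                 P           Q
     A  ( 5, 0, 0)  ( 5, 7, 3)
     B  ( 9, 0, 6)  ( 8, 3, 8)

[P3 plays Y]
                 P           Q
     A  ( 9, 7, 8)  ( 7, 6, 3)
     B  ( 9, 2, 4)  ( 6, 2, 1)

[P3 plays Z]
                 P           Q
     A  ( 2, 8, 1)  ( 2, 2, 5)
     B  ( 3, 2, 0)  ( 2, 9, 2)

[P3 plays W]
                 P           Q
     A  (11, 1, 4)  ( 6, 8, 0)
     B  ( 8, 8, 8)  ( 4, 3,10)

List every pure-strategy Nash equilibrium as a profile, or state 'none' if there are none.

(A,P,X): not NE [P1→B gives 9>5; P2→Q gives 7>0; P3→Y gives 8>0]
(A,P,Y): NE
(A,P,Z): not NE [P1→B gives 3>2; P3→Y gives 8>1]
(A,P,W): not NE [P2→Q gives 8>1; P3→Y gives 8>4]
(A,Q,X): not NE [P1→B gives 8>5; P3→Z gives 5>3]
(A,Q,Y): not NE [P2→P gives 7>6; P3→Z gives 5>3]
(A,Q,Z): not NE [P2→P gives 8>2]
(A,Q,W): not NE [P3→Z gives 5>0]
(B,P,X): not NE [P2→Q gives 3>0; P3→W gives 8>6]
(B,P,Y): not NE [P3→W gives 8>4]
(B,P,Z): not NE [P2→Q gives 9>2; P3→W gives 8>0]
(B,P,W): not NE [P1→A gives 11>8]
(B,Q,X): not NE [P3→W gives 10>8]
(B,Q,Y): not NE [P1→A gives 7>6; P3→W gives 10>1]
(B,Q,Z): not NE [P3→W gives 10>2]
(B,Q,W): not NE [P1→A gives 6>4; P2→P gives 8>3]

NE set: (A,P,Y)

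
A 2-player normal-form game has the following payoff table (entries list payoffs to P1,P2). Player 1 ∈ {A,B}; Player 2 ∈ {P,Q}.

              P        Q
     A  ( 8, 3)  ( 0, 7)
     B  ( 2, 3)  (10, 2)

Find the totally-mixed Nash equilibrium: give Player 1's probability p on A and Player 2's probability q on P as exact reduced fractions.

P1 indiff ⇒ q·8+(1-q)·0 = q·2+(1-q)·10 ⇒ q(6) = (1-q)(10) ⇒ q = 5/8
P2 indiff ⇒ p·3+(1-p)·3 = p·7+(1-p)·2 ⇒ p(-4) = (1-p)(-1) ⇒ p = 1/5

(p,q) = (1/5, 5/8)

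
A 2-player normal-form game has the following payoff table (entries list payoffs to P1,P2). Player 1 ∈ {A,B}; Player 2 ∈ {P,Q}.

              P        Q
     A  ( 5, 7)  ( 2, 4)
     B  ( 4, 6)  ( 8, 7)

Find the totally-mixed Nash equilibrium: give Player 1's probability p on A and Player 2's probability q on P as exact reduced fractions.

P1 indiff ⇒ q·5+(1-q)·2 = q·4+(1-q)·8 ⇒ q(1) = (1-q)(6) ⇒ q = 6/7
P2 indiff ⇒ p·7+(1-p)·6 = p·4+(1-p)·7 ⇒ p(3) = (1-p)(1) ⇒ p = 1/4

p=1/4, q=6/7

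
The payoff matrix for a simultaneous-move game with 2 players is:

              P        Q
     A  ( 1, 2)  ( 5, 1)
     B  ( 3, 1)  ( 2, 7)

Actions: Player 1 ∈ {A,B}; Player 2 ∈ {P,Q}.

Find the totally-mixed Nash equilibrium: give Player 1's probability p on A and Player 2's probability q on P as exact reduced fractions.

P1 mixes 6/7 on A; P2 mixes 3/5 on P

P1 indiff ⇒ q·1+(1-q)·5 = q·3+(1-q)·2 ⇒ q(-2) = (1-q)(-3) ⇒ q = 3/5
P2 indiff ⇒ p·2+(1-p)·1 = p·1+(1-p)·7 ⇒ p(1) = (1-p)(6) ⇒ p = 6/7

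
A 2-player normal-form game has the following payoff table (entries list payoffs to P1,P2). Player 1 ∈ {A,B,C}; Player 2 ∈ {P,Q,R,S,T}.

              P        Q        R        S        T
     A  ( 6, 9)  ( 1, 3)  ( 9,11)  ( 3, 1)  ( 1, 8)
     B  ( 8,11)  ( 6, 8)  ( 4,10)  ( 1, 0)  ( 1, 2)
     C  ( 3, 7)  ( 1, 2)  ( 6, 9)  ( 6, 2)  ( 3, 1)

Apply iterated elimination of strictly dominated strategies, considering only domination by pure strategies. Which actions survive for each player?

P2 drop Q (P beats it: A:9>3 B:11>8 C:7>2)
P2 drop S (P beats it: A:9>1 B:11>0 C:7>2)
P2 drop T (P beats it: A:9>8 B:11>2 C:7>1)
P1 drop C (A beats it: P:6>3 R:9>6)
P1→{A,B} P2→{P,R}

Survivors P1:{A,B} P2:{P,R}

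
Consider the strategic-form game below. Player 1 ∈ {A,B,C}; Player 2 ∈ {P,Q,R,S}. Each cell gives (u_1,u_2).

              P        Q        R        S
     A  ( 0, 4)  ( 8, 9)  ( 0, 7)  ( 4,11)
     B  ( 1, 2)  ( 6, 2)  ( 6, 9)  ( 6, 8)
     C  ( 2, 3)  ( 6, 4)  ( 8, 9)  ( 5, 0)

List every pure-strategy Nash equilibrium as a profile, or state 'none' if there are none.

(A,P): not NE [P1→C gives 2>0; P2→S gives 11>4]
(A,Q): not NE [P2→S gives 11>9]
(A,R): not NE [P1→C gives 8>0; P2→S gives 11>7]
(A,S): not NE [P1→B gives 6>4]
(B,P): not NE [P1→C gives 2>1; P2→R gives 9>2]
(B,Q): not NE [P1→A gives 8>6; P2→R gives 9>2]
(B,R): not NE [P1→C gives 8>6]
(B,S): not NE [P2→R gives 9>8]
(C,P): not NE [P2→R gives 9>3]
(C,Q): not NE [P1→A gives 8>6; P2→R gives 9>4]
(C,R): NE
(C,S): not NE [P1→B gives 6>5; P2→R gives 9>0]

NE set: (C,R)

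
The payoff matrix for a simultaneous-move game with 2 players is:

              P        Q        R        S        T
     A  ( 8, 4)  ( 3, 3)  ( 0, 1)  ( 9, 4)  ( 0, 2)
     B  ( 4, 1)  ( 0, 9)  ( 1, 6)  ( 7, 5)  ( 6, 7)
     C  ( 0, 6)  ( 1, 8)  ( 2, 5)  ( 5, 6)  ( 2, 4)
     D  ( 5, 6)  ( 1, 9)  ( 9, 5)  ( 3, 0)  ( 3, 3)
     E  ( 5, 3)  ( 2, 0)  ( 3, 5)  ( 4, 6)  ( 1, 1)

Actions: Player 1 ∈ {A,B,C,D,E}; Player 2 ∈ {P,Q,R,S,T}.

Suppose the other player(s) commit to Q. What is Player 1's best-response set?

P1 best: {A}

u_1(A vs Q) = 3
u_1(B vs Q) = 0
u_1(C vs Q) = 1
u_1(D vs Q) = 1
u_1(E vs Q) = 2
max payoff 3 at {A}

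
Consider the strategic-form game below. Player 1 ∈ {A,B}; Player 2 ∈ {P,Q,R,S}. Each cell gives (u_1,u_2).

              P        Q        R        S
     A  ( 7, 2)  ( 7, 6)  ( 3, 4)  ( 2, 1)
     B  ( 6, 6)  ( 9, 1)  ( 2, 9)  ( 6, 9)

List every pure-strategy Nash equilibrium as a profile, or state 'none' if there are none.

Nash profiles: (B,S)

(A,P): not NE [P2→Q gives 6>2]
(A,Q): not NE [P1→B gives 9>7]
(A,R): not NE [P2→Q gives 6>4]
(A,S): not NE [P1→B gives 6>2; P2→Q gives 6>1]
(B,P): not NE [P1→A gives 7>6; P2→S gives 9>6]
(B,Q): not NE [P2→S gives 9>1]
(B,R): not NE [P1→A gives 3>2]
(B,S): NE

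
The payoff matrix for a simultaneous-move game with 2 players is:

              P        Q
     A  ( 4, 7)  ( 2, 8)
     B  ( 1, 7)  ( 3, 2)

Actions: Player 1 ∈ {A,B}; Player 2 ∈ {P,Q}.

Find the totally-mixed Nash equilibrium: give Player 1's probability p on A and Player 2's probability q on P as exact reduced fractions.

P1 indiff ⇒ q·4+(1-q)·2 = q·1+(1-q)·3 ⇒ q(3) = (1-q)(1) ⇒ q = 1/4
P2 indiff ⇒ p·7+(1-p)·7 = p·8+(1-p)·2 ⇒ p(-1) = (1-p)(-5) ⇒ p = 5/6

p=5/6, q=1/4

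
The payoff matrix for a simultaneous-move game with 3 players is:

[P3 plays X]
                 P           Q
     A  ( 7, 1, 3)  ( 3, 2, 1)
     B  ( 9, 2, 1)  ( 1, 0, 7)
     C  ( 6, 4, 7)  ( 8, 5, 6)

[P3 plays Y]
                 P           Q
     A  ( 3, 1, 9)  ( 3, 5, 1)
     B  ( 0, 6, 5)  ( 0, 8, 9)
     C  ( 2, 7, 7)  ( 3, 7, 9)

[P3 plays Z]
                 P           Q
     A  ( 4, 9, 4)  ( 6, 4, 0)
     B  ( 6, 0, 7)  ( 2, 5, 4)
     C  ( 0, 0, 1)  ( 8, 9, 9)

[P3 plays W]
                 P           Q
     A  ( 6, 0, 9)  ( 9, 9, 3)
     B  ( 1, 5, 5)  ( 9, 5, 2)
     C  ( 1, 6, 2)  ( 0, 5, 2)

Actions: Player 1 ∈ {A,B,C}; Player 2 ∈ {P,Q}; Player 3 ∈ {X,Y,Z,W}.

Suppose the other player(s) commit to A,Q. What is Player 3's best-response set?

u_3(X vs A,Q) = 1
u_3(Y vs A,Q) = 1
u_3(Z vs A,Q) = 0
u_3(W vs A,Q) = 3
max payoff 3 at {W}

BR_3 = {W}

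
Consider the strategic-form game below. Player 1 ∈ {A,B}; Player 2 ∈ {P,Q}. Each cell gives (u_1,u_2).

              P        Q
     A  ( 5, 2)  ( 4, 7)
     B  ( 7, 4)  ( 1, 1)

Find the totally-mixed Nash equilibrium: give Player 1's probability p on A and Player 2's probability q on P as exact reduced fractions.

P1 indiff ⇒ q·5+(1-q)·4 = q·7+(1-q)·1 ⇒ q(-2) = (1-q)(-3) ⇒ q = 3/5
P2 indiff ⇒ p·2+(1-p)·4 = p·7+(1-p)·1 ⇒ p(-5) = (1-p)(-3) ⇒ p = 3/8

(p,q) = (3/8, 3/5)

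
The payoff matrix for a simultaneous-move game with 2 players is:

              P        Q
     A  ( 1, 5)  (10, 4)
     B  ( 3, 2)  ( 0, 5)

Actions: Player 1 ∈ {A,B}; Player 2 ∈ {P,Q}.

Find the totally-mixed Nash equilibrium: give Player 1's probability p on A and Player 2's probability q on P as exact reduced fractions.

P1 mixes 3/4 on A; P2 mixes 5/6 on P

P1 indiff ⇒ q·1+(1-q)·10 = q·3+(1-q)·0 ⇒ q(-2) = (1-q)(-10) ⇒ q = 5/6
P2 indiff ⇒ p·5+(1-p)·2 = p·4+(1-p)·5 ⇒ p(1) = (1-p)(3) ⇒ p = 3/4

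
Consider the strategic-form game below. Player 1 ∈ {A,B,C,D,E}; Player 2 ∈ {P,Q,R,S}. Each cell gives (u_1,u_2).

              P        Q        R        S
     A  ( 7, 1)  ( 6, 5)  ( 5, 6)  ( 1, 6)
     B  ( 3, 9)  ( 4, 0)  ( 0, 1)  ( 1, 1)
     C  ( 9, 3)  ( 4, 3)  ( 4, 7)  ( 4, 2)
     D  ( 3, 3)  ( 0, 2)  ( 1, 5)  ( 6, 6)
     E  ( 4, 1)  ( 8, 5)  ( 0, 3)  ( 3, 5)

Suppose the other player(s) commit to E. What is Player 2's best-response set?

P2 best: {Q,S}

u_2(P vs E) = 1
u_2(Q vs E) = 5
u_2(R vs E) = 3
u_2(S vs E) = 5
max payoff 5 at {Q,S}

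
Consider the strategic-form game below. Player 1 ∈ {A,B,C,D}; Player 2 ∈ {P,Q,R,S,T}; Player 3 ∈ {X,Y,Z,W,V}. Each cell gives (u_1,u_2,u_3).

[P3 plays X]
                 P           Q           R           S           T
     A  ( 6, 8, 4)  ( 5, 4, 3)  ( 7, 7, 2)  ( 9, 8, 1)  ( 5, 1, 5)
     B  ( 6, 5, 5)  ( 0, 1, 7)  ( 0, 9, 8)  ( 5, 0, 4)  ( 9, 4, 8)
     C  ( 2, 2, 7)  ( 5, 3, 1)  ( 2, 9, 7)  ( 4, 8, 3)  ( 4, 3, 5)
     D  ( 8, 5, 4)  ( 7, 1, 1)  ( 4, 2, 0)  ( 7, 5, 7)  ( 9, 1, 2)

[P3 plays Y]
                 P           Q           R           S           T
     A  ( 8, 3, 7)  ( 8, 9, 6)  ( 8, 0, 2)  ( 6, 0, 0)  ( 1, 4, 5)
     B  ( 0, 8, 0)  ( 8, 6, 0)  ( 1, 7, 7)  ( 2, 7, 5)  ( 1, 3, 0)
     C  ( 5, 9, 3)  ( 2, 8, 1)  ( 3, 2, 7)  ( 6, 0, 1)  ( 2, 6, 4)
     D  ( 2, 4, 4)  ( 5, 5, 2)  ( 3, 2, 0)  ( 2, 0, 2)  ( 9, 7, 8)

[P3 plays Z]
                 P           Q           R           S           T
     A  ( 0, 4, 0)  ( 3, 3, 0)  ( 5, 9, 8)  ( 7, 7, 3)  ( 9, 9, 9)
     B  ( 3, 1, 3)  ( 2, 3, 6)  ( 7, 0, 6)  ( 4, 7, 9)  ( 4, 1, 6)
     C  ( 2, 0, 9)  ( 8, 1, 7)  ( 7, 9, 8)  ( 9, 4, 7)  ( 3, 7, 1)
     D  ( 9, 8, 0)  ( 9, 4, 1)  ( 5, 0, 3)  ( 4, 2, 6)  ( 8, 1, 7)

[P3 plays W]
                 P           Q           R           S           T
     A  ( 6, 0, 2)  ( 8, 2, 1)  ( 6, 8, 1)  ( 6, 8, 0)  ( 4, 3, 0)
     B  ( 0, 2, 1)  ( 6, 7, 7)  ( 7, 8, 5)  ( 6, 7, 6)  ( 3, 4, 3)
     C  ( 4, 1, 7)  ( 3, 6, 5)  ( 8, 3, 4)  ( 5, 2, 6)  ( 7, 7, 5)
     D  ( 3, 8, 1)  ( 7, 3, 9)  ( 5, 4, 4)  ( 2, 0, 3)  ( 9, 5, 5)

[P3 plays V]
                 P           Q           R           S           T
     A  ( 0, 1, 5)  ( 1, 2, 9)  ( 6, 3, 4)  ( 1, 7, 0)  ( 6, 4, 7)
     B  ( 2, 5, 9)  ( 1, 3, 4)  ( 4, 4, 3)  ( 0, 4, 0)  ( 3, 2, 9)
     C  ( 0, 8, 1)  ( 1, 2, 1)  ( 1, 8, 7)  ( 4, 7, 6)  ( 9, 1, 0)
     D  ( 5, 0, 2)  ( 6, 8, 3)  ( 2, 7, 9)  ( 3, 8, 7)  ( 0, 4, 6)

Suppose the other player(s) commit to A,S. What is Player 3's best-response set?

P3 best: {Z}

u_3(X vs A,S) = 1
u_3(Y vs A,S) = 0
u_3(Z vs A,S) = 3
u_3(W vs A,S) = 0
u_3(V vs A,S) = 0
max payoff 3 at {Z}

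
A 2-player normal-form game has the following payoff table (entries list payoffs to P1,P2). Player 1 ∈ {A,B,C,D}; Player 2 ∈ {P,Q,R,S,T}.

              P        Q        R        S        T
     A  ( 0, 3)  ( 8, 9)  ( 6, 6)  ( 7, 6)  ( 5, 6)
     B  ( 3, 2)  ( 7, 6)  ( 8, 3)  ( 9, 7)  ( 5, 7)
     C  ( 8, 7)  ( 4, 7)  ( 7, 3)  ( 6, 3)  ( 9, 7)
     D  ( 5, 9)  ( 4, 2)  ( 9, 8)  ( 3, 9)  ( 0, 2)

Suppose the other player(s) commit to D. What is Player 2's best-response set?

P2 best: {P,S}

u_2(P vs D) = 9
u_2(Q vs D) = 2
u_2(R vs D) = 8
u_2(S vs D) = 9
u_2(T vs D) = 2
max payoff 9 at {P,S}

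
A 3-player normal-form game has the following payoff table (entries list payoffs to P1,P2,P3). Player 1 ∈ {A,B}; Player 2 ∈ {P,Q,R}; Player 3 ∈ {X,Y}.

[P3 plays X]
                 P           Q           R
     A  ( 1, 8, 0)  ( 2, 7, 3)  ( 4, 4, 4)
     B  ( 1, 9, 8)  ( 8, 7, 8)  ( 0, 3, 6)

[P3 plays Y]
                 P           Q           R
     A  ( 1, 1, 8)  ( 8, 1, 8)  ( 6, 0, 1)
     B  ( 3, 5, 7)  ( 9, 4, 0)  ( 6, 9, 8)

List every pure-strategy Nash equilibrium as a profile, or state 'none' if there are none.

PSNE = {(B,P,X), (B,R,Y)}

(A,P,X): not NE [P3→Y gives 8>0]
(A,P,Y): not NE [P1→B gives 3>1]
(A,Q,X): not NE [P1→B gives 8>2; P2→P gives 8>7; P3→Y gives 8>3]
(A,Q,Y): not NE [P1→B gives 9>8]
(A,R,X): not NE [P2→P gives 8>4]
(A,R,Y): not NE [P2→Q gives 1>0; P3→X gives 4>1]
(B,P,X): NE
(B,P,Y): not NE [P2→R gives 9>5; P3→X gives 8>7]
(B,Q,X): not NE [P2→P gives 9>7]
(B,Q,Y): not NE [P2→R gives 9>4; P3→X gives 8>0]
(B,R,X): not NE [P1→A gives 4>0; P2→P gives 9>3; P3→Y gives 8>6]
(B,R,Y): NE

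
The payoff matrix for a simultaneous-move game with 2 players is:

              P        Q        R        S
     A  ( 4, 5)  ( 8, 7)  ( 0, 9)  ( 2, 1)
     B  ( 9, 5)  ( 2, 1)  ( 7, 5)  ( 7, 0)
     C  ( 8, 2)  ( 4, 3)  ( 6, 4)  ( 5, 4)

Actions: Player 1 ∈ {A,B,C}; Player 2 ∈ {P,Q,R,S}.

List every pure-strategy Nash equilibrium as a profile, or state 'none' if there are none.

Nash profiles: (B,P), (B,R)

(A,P): not NE [P1→B gives 9>4; P2→R gives 9>5]
(A,Q): not NE [P2→R gives 9>7]
(A,R): not NE [P1→B gives 7>0]
(A,S): not NE [P1→B gives 7>2; P2→R gives 9>1]
(B,P): NE
(B,Q): not NE [P1→A gives 8>2; P2→R gives 5>1]
(B,R): NE
(B,S): not NE [P2→R gives 5>0]
(C,P): not NE [P1→B gives 9>8; P2→S gives 4>2]
(C,Q): not NE [P1→A gives 8>4; P2→S gives 4>3]
(C,R): not NE [P1→B gives 7>6]
(C,S): not NE [P1→B gives 7>5]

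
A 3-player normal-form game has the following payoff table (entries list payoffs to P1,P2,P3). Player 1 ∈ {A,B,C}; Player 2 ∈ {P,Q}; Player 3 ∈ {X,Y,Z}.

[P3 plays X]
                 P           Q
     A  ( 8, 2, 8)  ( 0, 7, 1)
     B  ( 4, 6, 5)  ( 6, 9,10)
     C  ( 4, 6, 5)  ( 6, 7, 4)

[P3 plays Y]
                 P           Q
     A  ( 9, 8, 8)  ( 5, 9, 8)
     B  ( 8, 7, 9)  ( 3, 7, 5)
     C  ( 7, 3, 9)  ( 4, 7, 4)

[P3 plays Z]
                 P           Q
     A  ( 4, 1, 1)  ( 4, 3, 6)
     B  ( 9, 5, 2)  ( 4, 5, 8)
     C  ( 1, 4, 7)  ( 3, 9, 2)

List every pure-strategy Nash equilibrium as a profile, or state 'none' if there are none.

(A,P,X): not NE [P2→Q gives 7>2]
(A,P,Y): not NE [P2→Q gives 9>8]
(A,P,Z): not NE [P1→B gives 9>4; P2→Q gives 3>1; P3→Y gives 8>1]
(A,Q,X): not NE [P1→C gives 6>0; P3→Y gives 8>1]
(A,Q,Y): NE
(A,Q,Z): not NE [P3→Y gives 8>6]
(B,P,X): not NE [P1→A gives 8>4; P2→Q gives 9>6; P3→Y gives 9>5]
(B,P,Y): not NE [P1→A gives 9>8]
(B,P,Z): not NE [P3→Y gives 9>2]
(B,Q,X): NE
(B,Q,Y): not NE [P1→A gives 5>3; P3→X gives 10>5]
(B,Q,Z): not NE [P3→X gives 10>8]
(C,P,X): not NE [P1→A gives 8>4; P2→Q gives 7>6; P3→Y gives 9>5]
(C,P,Y): not NE [P1→A gives 9>7; P2→Q gives 7>3]
(C,P,Z): not NE [P1→B gives 9>1; P2→Q gives 9>4; P3→Y gives 9>7]
(C,Q,X): NE
(C,Q,Y): not NE [P1→A gives 5>4]
(C,Q,Z): not NE [P1→B gives 4>3; P3→Y gives 4>2]

Nash profiles: (A,Q,Y), (B,Q,X), (C,Q,X)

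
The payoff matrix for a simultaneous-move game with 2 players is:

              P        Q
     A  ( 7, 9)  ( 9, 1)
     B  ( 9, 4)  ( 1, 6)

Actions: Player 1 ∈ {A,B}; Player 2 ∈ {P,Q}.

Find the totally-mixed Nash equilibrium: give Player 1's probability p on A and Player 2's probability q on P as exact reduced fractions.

P1 indiff ⇒ q·7+(1-q)·9 = q·9+(1-q)·1 ⇒ q(-2) = (1-q)(-8) ⇒ q = 4/5
P2 indiff ⇒ p·9+(1-p)·4 = p·1+(1-p)·6 ⇒ p(8) = (1-p)(2) ⇒ p = 1/5

p=1/5, q=4/5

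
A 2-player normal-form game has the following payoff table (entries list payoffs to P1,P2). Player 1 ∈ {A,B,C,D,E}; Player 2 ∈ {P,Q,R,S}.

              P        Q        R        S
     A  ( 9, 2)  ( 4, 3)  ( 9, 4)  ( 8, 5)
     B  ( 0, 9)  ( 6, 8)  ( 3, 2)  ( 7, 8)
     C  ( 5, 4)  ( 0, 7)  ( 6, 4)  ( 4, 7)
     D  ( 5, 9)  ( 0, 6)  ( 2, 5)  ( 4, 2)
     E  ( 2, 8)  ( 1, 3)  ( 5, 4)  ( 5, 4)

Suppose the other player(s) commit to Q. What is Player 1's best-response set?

u_1(A vs Q) = 4
u_1(B vs Q) = 6
u_1(C vs Q) = 0
u_1(D vs Q) = 0
u_1(E vs Q) = 1
max payoff 6 at {B}

argmax u_1 = {B}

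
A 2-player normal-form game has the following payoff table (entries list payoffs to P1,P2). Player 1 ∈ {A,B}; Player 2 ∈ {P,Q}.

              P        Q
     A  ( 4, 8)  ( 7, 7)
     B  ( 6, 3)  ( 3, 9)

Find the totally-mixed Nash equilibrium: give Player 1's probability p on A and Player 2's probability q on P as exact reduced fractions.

P1 mixes 6/7 on A; P2 mixes 2/3 on P

P1 indiff ⇒ q·4+(1-q)·7 = q·6+(1-q)·3 ⇒ q(-2) = (1-q)(-4) ⇒ q = 2/3
P2 indiff ⇒ p·8+(1-p)·3 = p·7+(1-p)·9 ⇒ p(1) = (1-p)(6) ⇒ p = 6/7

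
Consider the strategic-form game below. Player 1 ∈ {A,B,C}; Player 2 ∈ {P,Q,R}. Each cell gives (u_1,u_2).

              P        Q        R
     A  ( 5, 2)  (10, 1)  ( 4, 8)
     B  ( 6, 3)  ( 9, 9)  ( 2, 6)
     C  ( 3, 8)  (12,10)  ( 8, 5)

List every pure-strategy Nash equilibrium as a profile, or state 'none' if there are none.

PSNE = {(C,Q)}

(A,P): not NE [P1→B gives 6>5; P2→R gives 8>2]
(A,Q): not NE [P1→C gives 12>10; P2→R gives 8>1]
(A,R): not NE [P1→C gives 8>4]
(B,P): not NE [P2→Q gives 9>3]
(B,Q): not NE [P1→C gives 12>9]
(B,R): not NE [P1→C gives 8>2; P2→Q gives 9>6]
(C,P): not NE [P1→B gives 6>3; P2→Q gives 10>8]
(C,Q): NE
(C,R): not NE [P2→Q gives 10>5]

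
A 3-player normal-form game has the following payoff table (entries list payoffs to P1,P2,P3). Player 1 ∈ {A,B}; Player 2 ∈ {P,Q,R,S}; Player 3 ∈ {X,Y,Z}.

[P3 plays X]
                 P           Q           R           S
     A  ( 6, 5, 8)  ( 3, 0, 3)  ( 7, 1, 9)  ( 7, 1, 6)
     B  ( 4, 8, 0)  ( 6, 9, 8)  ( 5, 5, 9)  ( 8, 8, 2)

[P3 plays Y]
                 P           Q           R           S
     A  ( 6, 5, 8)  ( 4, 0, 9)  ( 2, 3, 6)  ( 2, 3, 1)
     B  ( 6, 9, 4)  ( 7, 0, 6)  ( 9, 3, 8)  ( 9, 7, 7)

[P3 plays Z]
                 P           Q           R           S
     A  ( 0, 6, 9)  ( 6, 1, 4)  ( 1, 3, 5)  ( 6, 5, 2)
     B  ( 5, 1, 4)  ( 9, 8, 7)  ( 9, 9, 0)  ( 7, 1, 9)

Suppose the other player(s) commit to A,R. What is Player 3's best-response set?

BR_3 = {X}

u_3(X vs A,R) = 9
u_3(Y vs A,R) = 6
u_3(Z vs A,R) = 5
max payoff 9 at {X}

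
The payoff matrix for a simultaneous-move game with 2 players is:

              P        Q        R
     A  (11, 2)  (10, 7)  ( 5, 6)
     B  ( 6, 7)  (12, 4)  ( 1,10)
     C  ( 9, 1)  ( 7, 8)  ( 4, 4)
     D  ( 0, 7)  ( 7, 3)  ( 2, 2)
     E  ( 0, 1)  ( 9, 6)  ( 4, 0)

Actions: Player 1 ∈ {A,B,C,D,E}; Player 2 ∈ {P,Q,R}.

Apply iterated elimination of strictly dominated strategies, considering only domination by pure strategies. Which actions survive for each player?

Remaining: P1:{A,B} P2:{Q,R}

P1 drop C (A beats it: P:11>9 Q:10>7 R:5>4)
P1 drop D (A beats it: P:11>0 Q:10>7 R:5>2)
P1 drop E (A beats it: P:11>0 Q:10>9 R:5>4)
P2 drop P (R beats it: A:6>2 B:10>7)
P1→{A,B} P2→{Q,R}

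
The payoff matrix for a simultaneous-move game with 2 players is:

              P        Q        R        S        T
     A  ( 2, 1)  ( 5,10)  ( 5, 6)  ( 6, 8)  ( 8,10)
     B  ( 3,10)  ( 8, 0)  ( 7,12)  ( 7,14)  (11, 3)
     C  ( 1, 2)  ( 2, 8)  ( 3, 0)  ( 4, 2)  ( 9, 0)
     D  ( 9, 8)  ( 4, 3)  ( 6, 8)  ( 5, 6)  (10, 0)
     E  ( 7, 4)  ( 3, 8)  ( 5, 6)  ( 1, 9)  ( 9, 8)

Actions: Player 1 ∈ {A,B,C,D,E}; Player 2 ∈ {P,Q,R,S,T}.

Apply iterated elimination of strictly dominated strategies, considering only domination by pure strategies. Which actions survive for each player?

Survivors P1:{B,D} P2:{P,R,S}

P1 drop A (B beats it: P:3>2 Q:8>5 R:7>5 S:7>6 T:11>8)
P1 drop C (B beats it: P:3>1 Q:8>2 R:7>3 S:7>4 T:11>9)
P1 drop E (D beats it: P:9>7 Q:4>3 R:6>5 S:5>1 T:10>9)
P2 drop Q (P beats it: B:10>0 D:8>3)
P2 drop T (P beats it: B:10>3 D:8>0)
P1→{B,D} P2→{P,R,S}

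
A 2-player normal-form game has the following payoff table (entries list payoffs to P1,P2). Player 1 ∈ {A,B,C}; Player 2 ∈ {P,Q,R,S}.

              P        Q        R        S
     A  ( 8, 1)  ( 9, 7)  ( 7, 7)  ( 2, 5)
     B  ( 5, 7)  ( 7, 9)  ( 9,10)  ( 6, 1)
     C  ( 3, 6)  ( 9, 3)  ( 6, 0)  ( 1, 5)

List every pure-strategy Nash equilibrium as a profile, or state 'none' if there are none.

Nash profiles: (A,Q), (B,R)

(A,P): not NE [P2→R gives 7>1]
(A,Q): NE
(A,R): not NE [P1→B gives 9>7]
(A,S): not NE [P1→B gives 6>2; P2→R gives 7>5]
(B,P): not NE [P1→A gives 8>5; P2→R gives 10>7]
(B,Q): not NE [P1→C gives 9>7; P2→R gives 10>9]
(B,R): NE
(B,S): not NE [P2→R gives 10>1]
(C,P): not NE [P1→A gives 8>3]
(C,Q): not NE [P2→P gives 6>3]
(C,R): not NE [P1→B gives 9>6; P2→P gives 6>0]
(C,S): not NE [P1→B gives 6>1; P2→P gives 6>5]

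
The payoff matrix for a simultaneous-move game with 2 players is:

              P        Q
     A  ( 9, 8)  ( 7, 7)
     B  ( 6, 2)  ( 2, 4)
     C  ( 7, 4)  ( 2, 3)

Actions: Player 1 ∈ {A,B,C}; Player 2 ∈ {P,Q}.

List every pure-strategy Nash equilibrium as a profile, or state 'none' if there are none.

NE set: (A,P)

(A,P): NE
(A,Q): not NE [P2→P gives 8>7]
(B,P): not NE [P1→A gives 9>6; P2→Q gives 4>2]
(B,Q): not NE [P1→A gives 7>2]
(C,P): not NE [P1→A gives 9>7]
(C,Q): not NE [P1→A gives 7>2; P2→P gives 4>3]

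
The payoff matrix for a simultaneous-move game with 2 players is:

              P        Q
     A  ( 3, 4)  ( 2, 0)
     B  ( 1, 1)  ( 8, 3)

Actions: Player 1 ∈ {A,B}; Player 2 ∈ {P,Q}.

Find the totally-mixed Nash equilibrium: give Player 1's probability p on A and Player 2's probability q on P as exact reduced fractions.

P1 indiff ⇒ q·3+(1-q)·2 = q·1+(1-q)·8 ⇒ q(2) = (1-q)(6) ⇒ q = 3/4
P2 indiff ⇒ p·4+(1-p)·1 = p·0+(1-p)·3 ⇒ p(4) = (1-p)(2) ⇒ p = 1/3

p=1/3, q=3/4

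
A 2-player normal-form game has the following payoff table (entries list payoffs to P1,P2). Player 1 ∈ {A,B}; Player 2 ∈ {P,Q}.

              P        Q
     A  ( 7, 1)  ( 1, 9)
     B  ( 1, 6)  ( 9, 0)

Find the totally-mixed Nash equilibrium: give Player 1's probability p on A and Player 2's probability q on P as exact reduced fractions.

P1 indiff ⇒ q·7+(1-q)·1 = q·1+(1-q)·9 ⇒ q(6) = (1-q)(8) ⇒ q = 4/7
P2 indiff ⇒ p·1+(1-p)·6 = p·9+(1-p)·0 ⇒ p(-8) = (1-p)(-6) ⇒ p = 3/7

(p,q) = (3/7, 4/7)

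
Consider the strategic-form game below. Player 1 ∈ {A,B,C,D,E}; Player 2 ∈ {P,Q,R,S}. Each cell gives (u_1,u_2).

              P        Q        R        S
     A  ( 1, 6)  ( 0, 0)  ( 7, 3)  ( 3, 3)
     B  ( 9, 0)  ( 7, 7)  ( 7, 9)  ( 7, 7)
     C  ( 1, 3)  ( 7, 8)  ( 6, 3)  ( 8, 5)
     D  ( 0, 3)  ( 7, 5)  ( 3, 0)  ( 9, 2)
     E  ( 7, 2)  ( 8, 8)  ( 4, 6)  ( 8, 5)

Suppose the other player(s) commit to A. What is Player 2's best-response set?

u_2(P vs A) = 6
u_2(Q vs A) = 0
u_2(R vs A) = 3
u_2(S vs A) = 3
max payoff 6 at {P}

P2 best: {P}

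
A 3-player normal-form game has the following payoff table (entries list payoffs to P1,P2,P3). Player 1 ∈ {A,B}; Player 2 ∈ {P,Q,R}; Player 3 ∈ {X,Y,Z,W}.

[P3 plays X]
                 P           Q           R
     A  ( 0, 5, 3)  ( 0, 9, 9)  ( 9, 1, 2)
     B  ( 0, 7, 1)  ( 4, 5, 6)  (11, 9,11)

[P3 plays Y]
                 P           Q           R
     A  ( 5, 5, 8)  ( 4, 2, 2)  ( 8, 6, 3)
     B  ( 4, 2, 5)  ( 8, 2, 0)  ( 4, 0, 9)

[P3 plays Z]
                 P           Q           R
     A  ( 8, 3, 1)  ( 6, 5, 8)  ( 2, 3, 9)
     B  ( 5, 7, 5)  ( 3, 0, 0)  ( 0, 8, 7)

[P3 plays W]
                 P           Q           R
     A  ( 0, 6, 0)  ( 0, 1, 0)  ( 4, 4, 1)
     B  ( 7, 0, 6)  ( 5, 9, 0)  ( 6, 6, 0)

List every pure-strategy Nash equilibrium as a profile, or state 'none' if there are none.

(A,P,X): not NE [P2→Q gives 9>5; P3→Y gives 8>3]
(A,P,Y): not NE [P2→R gives 6>5]
(A,P,Z): not NE [P2→Q gives 5>3; P3→Y gives 8>1]
(A,P,W): not NE [P1→B gives 7>0; P3→Y gives 8>0]
(A,Q,X): not NE [P1→B gives 4>0]
(A,Q,Y): not NE [P1→B gives 8>4; P2→R gives 6>2; P3→X gives 9>2]
(A,Q,Z): not NE [P3→X gives 9>8]
(A,Q,W): not NE [P1→B gives 5>0; P2→P gives 6>1; P3→X gives 9>0]
(A,R,X): not NE [P1→B gives 11>9; P2→Q gives 9>1; P3→Z gives 9>2]
(A,R,Y): not NE [P3→Z gives 9>3]
(A,R,Z): not NE [P2→Q gives 5>3]
(A,R,W): not NE [P1→B gives 6>4; P2→P gives 6>4; P3→Z gives 9>1]
(B,P,X): not NE [P2→R gives 9>7; P3→W gives 6>1]
(B,P,Y): not NE [P1→A gives 5>4; P3→W gives 6>5]
(B,P,Z): not NE [P1→A gives 8>5; P2→R gives 8>7; P3→W gives 6>5]
(B,P,W): not NE [P2→Q gives 9>0]
(B,Q,X): not NE [P2→R gives 9>5]
(B,Q,Y): not NE [P3→X gives 6>0]
(B,Q,Z): not NE [P1→A gives 6>3; P2→R gives 8>0; P3→X gives 6>0]
(B,Q,W): not NE [P3→X gives 6>0]
(B,R,X): NE
(B,R,Y): not NE [P1→A gives 8>4; P2→Q gives 2>0; P3→X gives 11>9]
(B,R,Z): not NE [P1→A gives 2>0; P3→X gives 11>7]
(B,R,W): not NE [P2→Q gives 9>6; P3→X gives 11>0]

PSNE = {(B,R,X)}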